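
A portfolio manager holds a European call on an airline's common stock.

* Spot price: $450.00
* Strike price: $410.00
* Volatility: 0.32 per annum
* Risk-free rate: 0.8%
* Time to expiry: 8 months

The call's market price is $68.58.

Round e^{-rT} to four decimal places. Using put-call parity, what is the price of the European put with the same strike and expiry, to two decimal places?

$26.41

e^(−rT) = e^(−0.008·0.6667) = 0.9947
Put-call parity: C − P = S − K·e^(−rT) = 450 − 410·0.9947 = 450 − 407.8270 = 42.1730
P = C − (C − P) = 68.58 − (42.1730) = 26.4070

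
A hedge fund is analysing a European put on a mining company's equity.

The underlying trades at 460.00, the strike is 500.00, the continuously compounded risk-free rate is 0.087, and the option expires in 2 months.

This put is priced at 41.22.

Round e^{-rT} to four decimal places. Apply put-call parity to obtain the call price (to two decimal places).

8.42

exp(−rT) = exp(−0.087·0.1667) = 0.9856
Put-call parity: C − P = S − K·e^(−rT) = 460 − 500·0.9856 = 460 − 492.8000 = -32.8000
C = P + (C − P) = 41.22 + (-32.8000) = 8.4200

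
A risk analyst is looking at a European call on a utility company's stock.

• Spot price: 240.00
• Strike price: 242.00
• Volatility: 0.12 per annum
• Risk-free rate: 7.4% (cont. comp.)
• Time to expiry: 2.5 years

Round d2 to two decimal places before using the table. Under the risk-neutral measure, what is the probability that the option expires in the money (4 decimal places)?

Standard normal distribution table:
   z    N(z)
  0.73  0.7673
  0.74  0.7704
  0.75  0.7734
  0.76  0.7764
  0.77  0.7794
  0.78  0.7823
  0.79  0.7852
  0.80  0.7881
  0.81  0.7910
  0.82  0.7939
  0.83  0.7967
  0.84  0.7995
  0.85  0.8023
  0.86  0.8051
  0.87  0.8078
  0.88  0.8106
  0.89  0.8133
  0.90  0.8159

0.7995

T = 2.5;  σ√T = 0.1897
d₁ = [ln(240/242) + (0.074 + 0.12²/2)·2.5] / 0.1897 = [-0.0083 + 0.2030] / 0.1897 = 1.0262 → 1.03
d₂ = d₁ − σ√T = 1.0262 − 0.1897 = 0.8364 → 0.84
Pr(exercise) under Q = N(d₂) = 0.7995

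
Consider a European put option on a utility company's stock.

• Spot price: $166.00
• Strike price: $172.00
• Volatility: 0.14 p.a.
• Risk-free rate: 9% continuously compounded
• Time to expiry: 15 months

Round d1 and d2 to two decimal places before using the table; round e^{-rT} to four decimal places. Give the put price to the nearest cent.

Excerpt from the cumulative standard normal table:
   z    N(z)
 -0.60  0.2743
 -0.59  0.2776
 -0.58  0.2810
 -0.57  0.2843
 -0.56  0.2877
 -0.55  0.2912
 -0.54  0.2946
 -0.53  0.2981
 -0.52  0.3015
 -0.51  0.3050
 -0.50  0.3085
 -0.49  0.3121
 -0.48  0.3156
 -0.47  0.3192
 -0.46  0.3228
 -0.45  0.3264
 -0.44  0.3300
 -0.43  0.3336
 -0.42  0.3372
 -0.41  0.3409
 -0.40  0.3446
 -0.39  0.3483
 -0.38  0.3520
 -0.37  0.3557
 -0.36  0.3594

$5.20

σ√T = 0.14·√1.25 = 0.1565
d₁ = [ln(166/172) + (0.09 + ½·0.14²)·1.25] / (σ√T) = (-0.0355 + 0.1247) / 0.1565 = 0.5702 ⇒ 0.57
d₂ = 0.5702 − 0.1565 = 0.4136 ⇒ 0.41
exp(−rT) = exp(−0.09·1.25) = 0.8936
N(−d₂) = N(-0.41) = 0.3409;  N(−d₁) = N(-0.57) = 0.2843
P = 172·0.8936·0.3409 − 166·0.2843 = 52.3961 − 47.1938 = 5.2023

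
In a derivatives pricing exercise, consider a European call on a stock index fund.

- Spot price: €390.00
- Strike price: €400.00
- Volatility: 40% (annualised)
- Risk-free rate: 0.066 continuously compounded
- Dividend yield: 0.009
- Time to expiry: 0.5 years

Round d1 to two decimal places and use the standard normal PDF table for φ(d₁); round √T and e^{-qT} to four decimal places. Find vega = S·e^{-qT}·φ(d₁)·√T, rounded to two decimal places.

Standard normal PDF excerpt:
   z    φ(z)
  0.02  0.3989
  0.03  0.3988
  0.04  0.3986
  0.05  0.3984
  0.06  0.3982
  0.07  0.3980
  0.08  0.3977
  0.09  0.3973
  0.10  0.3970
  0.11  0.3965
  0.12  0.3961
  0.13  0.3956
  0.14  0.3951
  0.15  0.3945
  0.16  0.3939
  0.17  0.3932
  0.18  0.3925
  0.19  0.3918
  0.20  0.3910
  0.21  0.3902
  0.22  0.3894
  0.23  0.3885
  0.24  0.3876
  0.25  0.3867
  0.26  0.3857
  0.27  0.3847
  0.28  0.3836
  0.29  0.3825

108.30

σ√T = 0.4·√0.5 = 0.2828
d₁ = [ln(390/400) + (0.066 − 0.009 + 0.4²/2)·0.5] / 0.2828 = [-0.0253 + 0.0685] / 0.2828 = 0.1527 ≈ 0.15
√T = √0.5 = 0.7071
φ(d₁) = φ(0.15) = 0.3945
exp(−qT) = exp(−0.009·0.5) = 0.9955
vega = S·exp(−qT)·φ(d₁)·√T = 390·0.9955·0.3945·0.7071 = 108.3013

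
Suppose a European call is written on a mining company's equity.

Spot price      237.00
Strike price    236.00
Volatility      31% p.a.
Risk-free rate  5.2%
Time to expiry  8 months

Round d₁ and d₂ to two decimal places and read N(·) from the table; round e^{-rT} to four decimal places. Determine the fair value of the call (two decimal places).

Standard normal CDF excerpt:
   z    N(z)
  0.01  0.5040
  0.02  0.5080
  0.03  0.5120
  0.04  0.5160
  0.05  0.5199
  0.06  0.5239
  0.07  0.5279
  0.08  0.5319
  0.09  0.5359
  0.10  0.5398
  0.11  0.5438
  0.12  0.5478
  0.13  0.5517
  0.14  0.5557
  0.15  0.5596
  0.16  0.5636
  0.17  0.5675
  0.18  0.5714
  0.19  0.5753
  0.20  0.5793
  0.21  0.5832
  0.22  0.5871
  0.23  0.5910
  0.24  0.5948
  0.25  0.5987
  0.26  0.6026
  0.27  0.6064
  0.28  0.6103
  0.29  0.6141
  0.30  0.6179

T = 0.6667;  σ√T = 0.2531
d₁ = [ln(237/236) + (0.052 + 0.31²/2)·0.6667] / 0.2531 = [0.0042 + 0.0667] / 0.2531 = 0.2802 ⇒ 0.28
d₂ = d₁ − σ√T = 0.2802 − 0.2531 = 0.0271 ⇒ 0.03
e^(−rT) = e^(−0.052·0.6667) = 0.9659
N(d₁) = N(0.28) = 0.6103;  N(d₂) = N(0.03) = 0.5120
C = 237·0.6103 − 236·0.9659·0.5120 = 144.6411 − 116.7116 = 27.9295

27.93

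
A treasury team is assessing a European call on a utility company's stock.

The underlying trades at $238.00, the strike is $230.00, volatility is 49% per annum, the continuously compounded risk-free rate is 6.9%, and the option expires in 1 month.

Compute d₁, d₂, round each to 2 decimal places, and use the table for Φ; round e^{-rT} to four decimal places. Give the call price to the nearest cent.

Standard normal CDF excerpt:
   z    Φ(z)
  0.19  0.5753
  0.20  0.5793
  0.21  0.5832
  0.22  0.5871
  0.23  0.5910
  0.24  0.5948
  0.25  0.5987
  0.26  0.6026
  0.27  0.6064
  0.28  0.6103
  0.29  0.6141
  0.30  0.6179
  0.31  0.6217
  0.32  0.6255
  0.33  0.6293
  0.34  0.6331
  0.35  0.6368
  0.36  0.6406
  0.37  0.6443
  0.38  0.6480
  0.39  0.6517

$18.19

σ√T = 0.49 × 0.2887 = 0.1415
d₁ = [ln(238/230) + (0.069 + ½·0.49²)·0.08333] / (σ√T) = (0.0342 + 0.0158) / 0.1415 = 0.3531 ≈ 0.35
d₂ = 0.3531 − 0.1415 = 0.2116 ≈ 0.21
e^(−rT) = e^(−0.069·0.08333) = 0.9943
N(d₁) = N(0.35) = 0.6368;  N(d₂) = N(0.21) = 0.5832
C = 238·0.6368 − 230·0.9943·0.5832 = 151.5584 − 133.3714 = 18.1870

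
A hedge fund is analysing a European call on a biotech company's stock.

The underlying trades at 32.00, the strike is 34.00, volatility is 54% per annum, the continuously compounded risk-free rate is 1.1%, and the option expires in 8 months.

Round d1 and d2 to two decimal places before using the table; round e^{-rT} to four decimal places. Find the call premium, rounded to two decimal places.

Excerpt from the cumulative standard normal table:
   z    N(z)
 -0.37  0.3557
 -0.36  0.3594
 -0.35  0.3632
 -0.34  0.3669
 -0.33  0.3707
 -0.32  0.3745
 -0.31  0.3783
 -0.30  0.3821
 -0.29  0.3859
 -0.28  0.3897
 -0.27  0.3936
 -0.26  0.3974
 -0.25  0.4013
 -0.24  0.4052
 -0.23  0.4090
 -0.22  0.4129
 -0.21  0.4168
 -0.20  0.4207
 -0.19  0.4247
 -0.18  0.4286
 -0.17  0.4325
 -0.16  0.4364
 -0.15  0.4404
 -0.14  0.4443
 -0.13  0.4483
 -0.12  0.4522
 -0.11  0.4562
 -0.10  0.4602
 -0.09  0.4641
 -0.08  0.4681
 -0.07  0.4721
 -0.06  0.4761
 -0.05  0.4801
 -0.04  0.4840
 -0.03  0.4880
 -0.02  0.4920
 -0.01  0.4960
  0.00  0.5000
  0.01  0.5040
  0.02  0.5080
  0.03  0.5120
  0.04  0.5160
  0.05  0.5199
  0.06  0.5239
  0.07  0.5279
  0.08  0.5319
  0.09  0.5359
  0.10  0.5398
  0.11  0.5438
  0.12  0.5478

σ√T = 0.54·√0.6667 = 0.4409
d₁ = [ln(32/34) + (0.011 + 0.54²/2)·0.6667] / 0.4409 = [-0.0606 + 0.1045] / 0.4409 = 0.0996 → 0.10
d₂ = d₁ − σ√T = 0.0996 − 0.4409 = -0.3413 → -0.34
exp(−rT) = exp(−0.011·0.6667) = 0.9927
N(d₁) = N(0.10) = 0.5398;  N(d₂) = N(-0.34) = 0.3669
C = 32·0.5398 − 34·0.9927·0.3669 = 17.2736 − 12.3835 = 4.8901

4.89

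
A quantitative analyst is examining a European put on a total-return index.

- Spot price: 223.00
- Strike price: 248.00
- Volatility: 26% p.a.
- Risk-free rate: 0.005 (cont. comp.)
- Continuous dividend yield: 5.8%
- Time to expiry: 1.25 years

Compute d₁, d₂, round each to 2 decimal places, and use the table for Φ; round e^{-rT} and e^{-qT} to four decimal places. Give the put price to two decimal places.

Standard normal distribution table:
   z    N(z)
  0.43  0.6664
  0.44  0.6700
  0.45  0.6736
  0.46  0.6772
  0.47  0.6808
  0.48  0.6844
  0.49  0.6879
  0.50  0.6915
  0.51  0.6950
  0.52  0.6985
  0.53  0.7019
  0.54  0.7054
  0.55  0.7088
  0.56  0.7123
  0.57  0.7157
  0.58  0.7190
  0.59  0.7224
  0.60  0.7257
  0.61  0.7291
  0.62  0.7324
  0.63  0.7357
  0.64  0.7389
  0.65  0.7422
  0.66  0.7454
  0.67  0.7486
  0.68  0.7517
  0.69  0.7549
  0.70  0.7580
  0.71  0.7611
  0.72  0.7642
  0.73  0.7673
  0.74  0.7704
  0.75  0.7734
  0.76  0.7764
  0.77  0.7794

50.16

σ√T = 0.26·√1.25 = 0.2907
d₁ = [ln(223/248) + (0.005 − 0.058 + ½·0.26²)·1.25] / (σ√T) = (-0.1063 − 0.0240) / 0.2907 = -0.4481 ≈ -0.45
d₂ = -0.4481 − 0.2907 = -0.7388 ≈ -0.74
exp(−qT) = exp(−0.058·1.25) = 0.9301;  exp(−rT) = exp(−0.005·1.25) = 0.9938
N(−d₂) = N(0.74) = 0.7704;  N(−d₁) = N(0.45) = 0.6736
P = 248·0.9938·0.7704 − 223·0.9301·0.6736 = 189.8746 − 139.7129 = 50.1617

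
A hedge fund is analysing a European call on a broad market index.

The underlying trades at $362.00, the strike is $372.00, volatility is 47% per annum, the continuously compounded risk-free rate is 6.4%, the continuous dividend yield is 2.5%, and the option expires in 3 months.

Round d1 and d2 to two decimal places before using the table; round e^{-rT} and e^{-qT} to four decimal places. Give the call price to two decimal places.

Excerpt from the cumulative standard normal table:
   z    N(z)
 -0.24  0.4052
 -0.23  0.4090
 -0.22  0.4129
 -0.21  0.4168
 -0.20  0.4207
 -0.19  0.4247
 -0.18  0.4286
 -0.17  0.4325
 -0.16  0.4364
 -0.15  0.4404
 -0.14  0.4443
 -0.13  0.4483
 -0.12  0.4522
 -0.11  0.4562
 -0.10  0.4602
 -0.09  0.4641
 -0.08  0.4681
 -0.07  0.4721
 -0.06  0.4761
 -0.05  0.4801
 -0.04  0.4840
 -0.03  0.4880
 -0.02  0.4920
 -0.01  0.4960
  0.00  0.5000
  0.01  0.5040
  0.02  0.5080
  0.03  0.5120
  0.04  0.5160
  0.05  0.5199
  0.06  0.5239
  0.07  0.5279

$30.16

σ√T = 0.47·√0.25 = 0.2350
d₁ = [ln(362/372) + (0.064 − 0.025 + 0.47²/2)·0.25] / 0.2350 = [-0.0272 + 0.0374] / 0.2350 = 0.0430 ≈ 0.04
d₂ = d₁ − σ√T = 0.0430 − 0.2350 = -0.1920 ≈ -0.19
e^(−qT) = e^(−0.025·0.25) = 0.9938;  e^(−rT) = e^(−0.064·0.25) = 0.9841
N(d₁) = N(0.04) = 0.5160;  N(d₂) = N(-0.19) = 0.4247
C = 362·0.9938·0.5160 − 372·0.9841·0.4247 = 185.6339 − 155.4764 = 30.1575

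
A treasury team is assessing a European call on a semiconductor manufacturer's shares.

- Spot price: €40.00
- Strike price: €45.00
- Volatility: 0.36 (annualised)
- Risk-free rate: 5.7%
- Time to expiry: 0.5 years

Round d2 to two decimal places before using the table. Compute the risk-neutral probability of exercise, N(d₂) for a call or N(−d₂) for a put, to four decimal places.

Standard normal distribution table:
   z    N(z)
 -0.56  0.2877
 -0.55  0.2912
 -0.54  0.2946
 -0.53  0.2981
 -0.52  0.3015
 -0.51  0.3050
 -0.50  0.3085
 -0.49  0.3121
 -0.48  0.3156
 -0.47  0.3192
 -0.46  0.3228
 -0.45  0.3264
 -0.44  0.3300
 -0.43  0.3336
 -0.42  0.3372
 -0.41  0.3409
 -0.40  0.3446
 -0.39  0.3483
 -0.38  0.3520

0.3156

σ√T = 0.36·√0.5 = 0.2546
ln(S/K) + (r + σ²/2)T = ln(40/45) + (0.057 + 0.36²/2)·0.5 = -0.1178 + 0.0609 = -0.0569
d₁ = -0.0569 / 0.2546 = -0.2235 → -0.22
d₂ = d₁ − σ√T = -0.2235 − 0.2546 = -0.4780 → -0.48
Risk-neutral Pr[S_T > K] = N(d₂) = N(-0.48) = 0.3156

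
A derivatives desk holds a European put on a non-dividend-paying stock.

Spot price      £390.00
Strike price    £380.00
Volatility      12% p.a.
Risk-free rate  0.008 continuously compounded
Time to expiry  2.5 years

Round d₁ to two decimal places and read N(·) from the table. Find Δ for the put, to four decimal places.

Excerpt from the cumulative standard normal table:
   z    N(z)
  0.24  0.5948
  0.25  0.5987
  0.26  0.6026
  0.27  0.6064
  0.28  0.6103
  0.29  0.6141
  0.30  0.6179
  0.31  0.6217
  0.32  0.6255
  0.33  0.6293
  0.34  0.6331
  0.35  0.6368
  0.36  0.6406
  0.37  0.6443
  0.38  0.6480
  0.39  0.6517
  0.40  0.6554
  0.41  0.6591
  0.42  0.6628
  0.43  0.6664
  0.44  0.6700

-0.3669

σ√T = 0.12 × 1.5811 = 0.1897
d₁ = [ln(390/380) + (0.008 + 0.12²/2)·2.5] / 0.1897 = [0.0260 + 0.0380] / 0.1897 = 0.3372 ⇒ 0.34
N(d₁) = N(0.34) = 0.6331
Δ_put = N(d₁) − 1 = 0.6331 − 1 = -0.3669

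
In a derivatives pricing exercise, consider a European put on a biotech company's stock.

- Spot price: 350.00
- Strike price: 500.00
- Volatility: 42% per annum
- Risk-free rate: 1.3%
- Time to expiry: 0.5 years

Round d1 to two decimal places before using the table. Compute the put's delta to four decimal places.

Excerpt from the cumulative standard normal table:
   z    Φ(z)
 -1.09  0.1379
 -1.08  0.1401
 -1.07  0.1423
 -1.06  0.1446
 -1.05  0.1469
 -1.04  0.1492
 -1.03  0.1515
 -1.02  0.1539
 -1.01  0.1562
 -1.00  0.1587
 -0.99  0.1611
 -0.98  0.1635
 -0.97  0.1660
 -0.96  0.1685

σ√T = 0.42·√0.5 = 0.2970
ln(S/K) + (r + σ²/2)T = ln(350/500) + (0.013 + 0.42²/2)·0.5 = -0.3567 + 0.0506 = -0.3061
d₁ = -0.3061 / 0.2970 = -1.0306 ≈ -1.03
N(d₁) = N(-1.03) = 0.1515
Δ_put = N(d₁) − 1 = 0.1515 − 1 = -0.8485

-0.8485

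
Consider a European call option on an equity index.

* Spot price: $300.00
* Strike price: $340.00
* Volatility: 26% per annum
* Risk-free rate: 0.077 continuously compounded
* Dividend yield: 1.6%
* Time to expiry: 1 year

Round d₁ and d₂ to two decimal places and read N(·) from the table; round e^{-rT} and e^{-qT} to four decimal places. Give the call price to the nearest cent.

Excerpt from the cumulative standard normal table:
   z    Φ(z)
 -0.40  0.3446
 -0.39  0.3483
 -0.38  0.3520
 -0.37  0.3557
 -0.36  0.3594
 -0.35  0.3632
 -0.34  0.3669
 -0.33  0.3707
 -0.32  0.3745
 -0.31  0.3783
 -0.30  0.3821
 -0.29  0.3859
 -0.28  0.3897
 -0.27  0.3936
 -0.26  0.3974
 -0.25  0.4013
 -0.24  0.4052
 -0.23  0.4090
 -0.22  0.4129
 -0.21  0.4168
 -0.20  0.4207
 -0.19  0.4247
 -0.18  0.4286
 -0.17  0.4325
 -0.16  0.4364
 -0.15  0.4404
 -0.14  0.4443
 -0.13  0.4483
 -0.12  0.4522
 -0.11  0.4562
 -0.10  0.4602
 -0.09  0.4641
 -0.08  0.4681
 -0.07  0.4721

$22.69

T = 1;  σ√T = 0.2600
d₁ = [ln(300/340) + (0.077 − 0.016 + ½·0.26²)·1] / (σ√T) = (-0.1252 + 0.0948) / 0.2600 = -0.1168 → -0.12
d₂ = -0.1168 − 0.2600 = -0.3768 → -0.38
e^(−qT) = e^(−0.016·1) = 0.9841;  e^(−rT) = e^(−0.077·1) = 0.9259
C = 300·0.9841·N(-0.12) − 340·0.9259·N(-0.38) = 300·0.9841·0.4522 − 340·0.9259·0.3520 = 133.5030 − 110.8117 = 22.6913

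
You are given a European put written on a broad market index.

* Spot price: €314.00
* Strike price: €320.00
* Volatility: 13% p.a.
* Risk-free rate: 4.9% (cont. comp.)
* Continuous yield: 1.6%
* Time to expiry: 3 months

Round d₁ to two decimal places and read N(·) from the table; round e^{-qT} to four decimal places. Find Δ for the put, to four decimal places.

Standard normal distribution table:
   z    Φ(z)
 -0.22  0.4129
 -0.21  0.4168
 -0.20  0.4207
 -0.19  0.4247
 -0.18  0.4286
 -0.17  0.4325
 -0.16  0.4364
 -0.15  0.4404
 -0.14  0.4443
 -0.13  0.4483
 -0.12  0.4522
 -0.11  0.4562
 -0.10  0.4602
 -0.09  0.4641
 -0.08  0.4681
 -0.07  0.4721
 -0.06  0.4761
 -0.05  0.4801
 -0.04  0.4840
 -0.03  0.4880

-0.5495

T = 0.25;  σ√T = 0.0650
d₁ = [ln(314/320) + (0.049 − 0.016 + 0.13²/2)·0.25] / 0.0650 = [-0.0189 + 0.0104] / 0.0650 = -0.1318 which rounds to -0.13
N(d₁) = N(-0.13) = 0.4483
Δ_put = e^(−qT)·(N(d₁) − 1) = 0.9960·(0.4483 − 1) = -0.5495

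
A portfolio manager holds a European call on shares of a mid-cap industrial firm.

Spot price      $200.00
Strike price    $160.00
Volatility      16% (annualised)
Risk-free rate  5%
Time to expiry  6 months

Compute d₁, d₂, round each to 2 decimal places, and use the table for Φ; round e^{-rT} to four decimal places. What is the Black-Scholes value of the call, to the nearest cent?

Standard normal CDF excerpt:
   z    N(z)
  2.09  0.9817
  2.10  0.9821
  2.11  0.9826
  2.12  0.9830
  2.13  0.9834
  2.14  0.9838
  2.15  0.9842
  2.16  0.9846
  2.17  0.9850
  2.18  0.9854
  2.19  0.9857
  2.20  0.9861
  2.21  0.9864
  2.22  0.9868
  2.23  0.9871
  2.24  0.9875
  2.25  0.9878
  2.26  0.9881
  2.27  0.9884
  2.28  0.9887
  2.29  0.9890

$44.04

T = 0.5;  σ√T = 0.1131
d₁ = [ln(200/160) + (0.05 + 0.16²/2)·0.5] / 0.1131 = [0.2231 + 0.0314] / 0.1131 = 2.2499 → 2.25
d₂ = d₁ − σ√T = 2.2499 − 0.1131 = 2.1367 → 2.14
exp(−rT) = exp(−0.05·0.5) = 0.9753
C = 200·N(2.25) − 160·0.9753·N(2.14) = 200·0.9878 − 160·0.9753·0.9838 = 197.5600 − 153.5200 = 44.0400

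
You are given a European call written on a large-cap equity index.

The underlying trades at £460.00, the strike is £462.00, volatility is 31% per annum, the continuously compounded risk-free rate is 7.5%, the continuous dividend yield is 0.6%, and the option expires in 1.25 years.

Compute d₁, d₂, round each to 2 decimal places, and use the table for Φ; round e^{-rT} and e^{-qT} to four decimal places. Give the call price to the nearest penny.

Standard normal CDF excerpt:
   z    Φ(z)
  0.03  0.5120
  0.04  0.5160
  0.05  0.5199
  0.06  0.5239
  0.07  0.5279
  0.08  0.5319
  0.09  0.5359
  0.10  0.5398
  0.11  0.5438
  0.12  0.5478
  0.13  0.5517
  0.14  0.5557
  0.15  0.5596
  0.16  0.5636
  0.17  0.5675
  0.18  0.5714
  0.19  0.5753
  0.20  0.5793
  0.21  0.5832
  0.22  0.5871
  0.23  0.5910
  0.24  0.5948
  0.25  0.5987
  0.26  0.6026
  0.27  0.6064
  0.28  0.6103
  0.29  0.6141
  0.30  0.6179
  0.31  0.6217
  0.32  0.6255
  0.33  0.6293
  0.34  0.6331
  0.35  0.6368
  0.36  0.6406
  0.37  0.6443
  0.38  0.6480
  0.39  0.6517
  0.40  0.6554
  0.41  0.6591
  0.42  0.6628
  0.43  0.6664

T = 1.25;  σ√T = 0.3466
d₁ = [ln(460/462) + (0.075 − 0.006 + 0.31²/2)·1.25] / 0.3466 = [-0.0043 + 0.1463] / 0.3466 = 0.4096 → 0.41
d₂ = d₁ − σ√T = 0.4096 − 0.3466 = 0.0630 → 0.06
e^(−qT) = e^(−0.006·1.25) = 0.9925;  e^(−rT) = e^(−0.075·1.25) = 0.9105
C = 460·0.9925·N(0.41) − 462·0.9105·N(0.06) = 460·0.9925·0.6591 − 462·0.9105·0.5239 = 300.9121 − 220.3791 = 80.5330

£80.53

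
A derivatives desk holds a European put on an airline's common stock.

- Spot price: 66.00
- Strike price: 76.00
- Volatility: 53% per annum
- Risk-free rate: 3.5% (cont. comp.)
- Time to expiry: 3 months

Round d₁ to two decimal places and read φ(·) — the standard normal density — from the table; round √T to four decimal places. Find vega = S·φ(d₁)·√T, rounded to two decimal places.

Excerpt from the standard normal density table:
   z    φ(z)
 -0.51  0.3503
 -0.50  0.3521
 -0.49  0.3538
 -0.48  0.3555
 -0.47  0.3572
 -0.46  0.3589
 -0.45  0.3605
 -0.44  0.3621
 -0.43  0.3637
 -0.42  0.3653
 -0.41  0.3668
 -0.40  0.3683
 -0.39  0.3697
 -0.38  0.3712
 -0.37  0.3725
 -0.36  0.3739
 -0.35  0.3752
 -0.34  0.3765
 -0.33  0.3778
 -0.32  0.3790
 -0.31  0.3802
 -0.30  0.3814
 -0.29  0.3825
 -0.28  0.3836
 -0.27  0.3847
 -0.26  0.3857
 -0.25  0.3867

12.29

σ√T = 0.53 × 0.5000 = 0.2650
d₁ = [ln(66/76) + (0.035 + 0.53²/2)·0.25] / 0.2650 = [-0.1411 + 0.0439] / 0.2650 = -0.3669 ≈ -0.37
√T = √0.25 = 0.5000
φ(d₁) = φ(-0.37) = 0.3725
vega = S·φ(d₁)·√T = 66·0.3725·0.5000 = 12.2925
(Vega is the same for a European call and put with the same parameters.)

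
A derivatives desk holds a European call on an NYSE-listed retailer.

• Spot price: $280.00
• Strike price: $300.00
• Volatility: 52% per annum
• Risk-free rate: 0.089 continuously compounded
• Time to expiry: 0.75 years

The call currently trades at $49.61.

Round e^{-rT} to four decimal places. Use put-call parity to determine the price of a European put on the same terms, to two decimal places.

$50.23

exp(−rT) = exp(−0.089·0.75) = 0.9354
Put-call parity: C − P = S − K·e^(−rT) = 280 − 300·0.9354 = 280 − 280.6200 = -0.6200
P = C − (C − P) = 49.61 − (-0.6200) = 50.2300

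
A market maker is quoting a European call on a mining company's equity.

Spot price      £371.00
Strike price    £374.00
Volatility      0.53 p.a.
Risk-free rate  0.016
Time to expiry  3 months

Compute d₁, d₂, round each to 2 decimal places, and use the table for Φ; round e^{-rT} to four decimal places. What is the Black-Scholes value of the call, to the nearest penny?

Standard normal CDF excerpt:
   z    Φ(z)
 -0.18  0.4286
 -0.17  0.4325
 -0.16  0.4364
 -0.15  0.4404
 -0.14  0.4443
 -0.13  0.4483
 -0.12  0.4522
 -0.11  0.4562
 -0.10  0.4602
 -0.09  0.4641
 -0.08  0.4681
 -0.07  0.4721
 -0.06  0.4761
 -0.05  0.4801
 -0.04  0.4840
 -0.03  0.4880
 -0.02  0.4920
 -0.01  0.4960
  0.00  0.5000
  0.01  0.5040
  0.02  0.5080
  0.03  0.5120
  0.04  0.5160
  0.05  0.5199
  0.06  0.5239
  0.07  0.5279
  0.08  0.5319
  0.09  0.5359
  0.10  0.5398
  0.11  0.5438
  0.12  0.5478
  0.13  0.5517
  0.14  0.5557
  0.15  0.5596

σ√T = 0.53·√0.25 = 0.2650
d₁ = [ln(371/374) + (0.016 + 0.53²/2)·0.25] / 0.2650 = [-0.0081 + 0.0391] / 0.2650 = 0.1172 which rounds to 0.12
d₂ = d₁ − σ√T = 0.1172 − 0.2650 = -0.1478 which rounds to -0.15
exp(−rT) = exp(−0.016·0.25) = 0.9960
N(d₁) = N(0.12) = 0.5478;  N(d₂) = N(-0.15) = 0.4404
C = 371·0.5478 − 374·0.9960·0.4404 = 203.2338 − 164.0508 = 39.1830

£39.18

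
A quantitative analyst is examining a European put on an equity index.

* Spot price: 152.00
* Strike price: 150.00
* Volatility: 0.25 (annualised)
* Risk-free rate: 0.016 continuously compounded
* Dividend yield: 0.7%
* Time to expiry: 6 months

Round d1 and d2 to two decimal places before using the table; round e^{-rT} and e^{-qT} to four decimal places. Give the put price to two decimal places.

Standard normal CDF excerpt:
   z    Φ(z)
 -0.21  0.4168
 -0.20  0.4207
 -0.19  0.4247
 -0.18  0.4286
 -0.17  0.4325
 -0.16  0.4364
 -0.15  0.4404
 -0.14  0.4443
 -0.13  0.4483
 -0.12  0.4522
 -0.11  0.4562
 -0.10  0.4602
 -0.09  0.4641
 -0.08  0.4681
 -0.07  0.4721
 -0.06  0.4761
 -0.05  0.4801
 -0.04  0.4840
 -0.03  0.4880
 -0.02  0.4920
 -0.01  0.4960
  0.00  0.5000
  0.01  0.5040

9.48

σ√T = 0.25 × 0.7071 = 0.1768
d₁ = [ln(152/150) + (0.016 − 0.007 + 0.25²/2)·0.5] / 0.1768 = [0.0132 + 0.0201] / 0.1768 = 0.1888 which rounds to 0.19
d₂ = d₁ − σ√T = 0.1888 − 0.1768 = 0.0120 which rounds to 0.01
e^(−qT) = e^(−0.007·0.5) = 0.9965;  e^(−rT) = e^(−0.016·0.5) = 0.9920
P = 150·0.9920·N(-0.01) − 152·0.9965·N(-0.19) = 150·0.9920·0.4960 − 152·0.9965·0.4247 = 73.8048 − 64.3285 = 9.4763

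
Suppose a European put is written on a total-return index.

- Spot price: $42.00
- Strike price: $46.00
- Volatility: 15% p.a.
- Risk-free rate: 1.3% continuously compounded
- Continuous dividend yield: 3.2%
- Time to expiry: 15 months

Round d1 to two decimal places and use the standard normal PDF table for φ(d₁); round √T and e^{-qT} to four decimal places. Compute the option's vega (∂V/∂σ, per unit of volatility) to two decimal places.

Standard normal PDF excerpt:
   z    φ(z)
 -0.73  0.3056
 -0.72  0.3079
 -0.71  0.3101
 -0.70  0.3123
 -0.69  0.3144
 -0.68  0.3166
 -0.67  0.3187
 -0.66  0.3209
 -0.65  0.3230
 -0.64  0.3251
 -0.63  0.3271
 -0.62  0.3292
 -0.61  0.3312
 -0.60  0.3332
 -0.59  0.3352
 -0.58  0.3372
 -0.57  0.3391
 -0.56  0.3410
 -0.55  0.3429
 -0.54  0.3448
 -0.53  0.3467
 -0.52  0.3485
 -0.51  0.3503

15.03

σ√T = 0.15·√1.25 = 0.1677
d₁ = [ln(42/46) + (0.013 − 0.032 + 0.15²/2)·1.25] / 0.1677 = [-0.0910 − 0.0097] / 0.1677 = -0.6002 ≈ -0.60
√T = √1.25 = 1.1180
φ(d₁) = φ(-0.60) = 0.3332
exp(−qT) = exp(−0.032·1.25) = 0.9608
vega = S·exp(−qT)·φ(d₁)·√T = 42·0.9608·0.3332·1.1180 = 15.0324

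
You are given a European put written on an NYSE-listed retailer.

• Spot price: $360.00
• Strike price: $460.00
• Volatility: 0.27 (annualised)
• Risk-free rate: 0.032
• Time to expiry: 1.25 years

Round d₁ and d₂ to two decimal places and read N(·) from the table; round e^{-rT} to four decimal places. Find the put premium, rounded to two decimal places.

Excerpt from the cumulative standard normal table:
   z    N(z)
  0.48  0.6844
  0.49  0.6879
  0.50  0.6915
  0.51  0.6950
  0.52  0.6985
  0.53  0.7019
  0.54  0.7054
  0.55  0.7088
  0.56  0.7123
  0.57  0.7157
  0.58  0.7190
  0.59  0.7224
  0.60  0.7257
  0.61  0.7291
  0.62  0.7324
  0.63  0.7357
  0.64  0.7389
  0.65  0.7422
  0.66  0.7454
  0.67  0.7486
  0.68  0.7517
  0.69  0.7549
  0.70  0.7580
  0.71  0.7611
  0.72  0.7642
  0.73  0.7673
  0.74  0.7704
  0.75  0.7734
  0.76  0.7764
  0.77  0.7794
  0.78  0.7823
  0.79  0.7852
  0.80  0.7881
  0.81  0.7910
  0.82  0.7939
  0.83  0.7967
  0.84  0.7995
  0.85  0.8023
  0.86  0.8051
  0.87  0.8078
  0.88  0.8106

σ√T = 0.27 × 1.1180 = 0.3019
d₁ = [ln(360/460) + (0.032 + 0.27²/2)·1.25] / 0.3019 = [-0.2451 + 0.0856] / 0.3019 = -0.5286 → -0.53
d₂ = d₁ − σ√T = -0.5286 − 0.3019 = -0.8304 → -0.83
e^(−rT) = e^(−0.032·1.25) = 0.9608
N(−d₂) = N(0.83) = 0.7967;  N(−d₁) = N(0.53) = 0.7019
P = 460·0.9608·0.7967 − 360·0.7019 = 352.1159 − 252.6840 = 99.4319

$99.43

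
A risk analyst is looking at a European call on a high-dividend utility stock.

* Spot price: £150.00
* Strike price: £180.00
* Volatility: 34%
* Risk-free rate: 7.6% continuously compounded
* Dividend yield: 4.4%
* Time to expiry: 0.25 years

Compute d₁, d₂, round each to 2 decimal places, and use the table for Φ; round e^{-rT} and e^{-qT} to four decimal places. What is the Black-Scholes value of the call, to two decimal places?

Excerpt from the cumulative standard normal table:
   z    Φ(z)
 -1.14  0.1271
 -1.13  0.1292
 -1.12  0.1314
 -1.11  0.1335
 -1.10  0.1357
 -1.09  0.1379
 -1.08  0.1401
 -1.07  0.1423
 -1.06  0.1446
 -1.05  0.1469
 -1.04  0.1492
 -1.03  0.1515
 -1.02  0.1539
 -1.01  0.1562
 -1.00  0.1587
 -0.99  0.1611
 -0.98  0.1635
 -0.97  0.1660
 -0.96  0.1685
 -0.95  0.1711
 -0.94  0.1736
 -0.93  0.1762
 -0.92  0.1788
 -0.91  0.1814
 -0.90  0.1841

T = 0.25;  σ√T = 0.1700
d₁ = [ln(150/180) + (0.076 − 0.044 + 0.34²/2)·0.25] / 0.1700 = [-0.1823 + 0.0225] / 0.1700 = -0.9404 → -0.94
d₂ = d₁ − σ√T = -0.9404 − 0.1700 = -1.1104 → -1.11
e^(−qT) = e^(−0.044·0.25) = 0.9891;  e^(−rT) = e^(−0.076·0.25) = 0.9812
N(d₁) = N(-0.94) = 0.1736;  N(d₂) = N(-1.11) = 0.1335
C = 150·0.9891·0.1736 − 180·0.9812·0.1335 = 25.7562 − 23.5782 = 2.1779

£2.18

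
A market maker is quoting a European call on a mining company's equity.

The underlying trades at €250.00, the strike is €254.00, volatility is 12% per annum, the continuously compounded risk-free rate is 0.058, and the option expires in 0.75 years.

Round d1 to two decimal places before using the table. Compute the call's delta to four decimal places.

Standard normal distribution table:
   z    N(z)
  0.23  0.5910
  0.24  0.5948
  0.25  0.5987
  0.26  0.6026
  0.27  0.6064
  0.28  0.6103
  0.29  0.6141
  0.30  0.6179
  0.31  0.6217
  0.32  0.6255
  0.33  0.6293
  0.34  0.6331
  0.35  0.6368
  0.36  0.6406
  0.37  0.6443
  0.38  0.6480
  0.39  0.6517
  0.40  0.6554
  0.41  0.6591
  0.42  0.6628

σ√T = 0.12·√0.75 = 0.1039
d₁ = [ln(250/254) + (0.058 + ½·0.12²)·0.75] / (σ√T) = (-0.0159 + 0.0489) / 0.1039 = 0.3178 ≈ 0.32
N(d₁) = N(0.32) = 0.6255
Δ_call = N(d₁) = 0.6255

0.6255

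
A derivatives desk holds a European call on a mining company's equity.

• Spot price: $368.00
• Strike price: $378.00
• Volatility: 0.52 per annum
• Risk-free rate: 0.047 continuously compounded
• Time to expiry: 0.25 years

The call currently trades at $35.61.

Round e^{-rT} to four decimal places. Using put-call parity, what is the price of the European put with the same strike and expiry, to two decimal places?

exp(−rT) = exp(−0.047·0.25) = 0.9883
Put-call parity: C − P = S − K·e^(−rT) = 368 − 378·0.9883 = 368 − 373.5774 = -5.5774
P = C − (C − P) = 35.61 − (-5.5774) = 41.1874

$41.19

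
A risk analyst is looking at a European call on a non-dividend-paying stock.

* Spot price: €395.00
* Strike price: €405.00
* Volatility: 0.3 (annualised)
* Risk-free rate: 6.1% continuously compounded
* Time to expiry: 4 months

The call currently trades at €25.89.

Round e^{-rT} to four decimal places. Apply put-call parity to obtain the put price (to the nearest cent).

€27.75

e^(−rT) = e^(−0.061·0.3333) = 0.9799
Put-call parity: C − P = S − K·e^(−rT) = 395 − 405·0.9799 = 395 − 396.8595 = -1.8595
P = C − (C − P) = 25.89 − (-1.8595) = 27.7495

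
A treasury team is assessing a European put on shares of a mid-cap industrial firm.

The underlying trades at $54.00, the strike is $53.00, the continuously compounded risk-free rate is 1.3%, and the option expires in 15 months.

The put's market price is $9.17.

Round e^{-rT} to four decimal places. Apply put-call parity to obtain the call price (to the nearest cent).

$11.02

e^(−rT) = e^(−0.013·1.25) = 0.9839
Put-call parity: C − P = S − K·e^(−rT) = 54 − 53·0.9839 = 54 − 52.1467 = 1.8533
C = P + (C − P) = 9.17 + (1.8533) = 11.0233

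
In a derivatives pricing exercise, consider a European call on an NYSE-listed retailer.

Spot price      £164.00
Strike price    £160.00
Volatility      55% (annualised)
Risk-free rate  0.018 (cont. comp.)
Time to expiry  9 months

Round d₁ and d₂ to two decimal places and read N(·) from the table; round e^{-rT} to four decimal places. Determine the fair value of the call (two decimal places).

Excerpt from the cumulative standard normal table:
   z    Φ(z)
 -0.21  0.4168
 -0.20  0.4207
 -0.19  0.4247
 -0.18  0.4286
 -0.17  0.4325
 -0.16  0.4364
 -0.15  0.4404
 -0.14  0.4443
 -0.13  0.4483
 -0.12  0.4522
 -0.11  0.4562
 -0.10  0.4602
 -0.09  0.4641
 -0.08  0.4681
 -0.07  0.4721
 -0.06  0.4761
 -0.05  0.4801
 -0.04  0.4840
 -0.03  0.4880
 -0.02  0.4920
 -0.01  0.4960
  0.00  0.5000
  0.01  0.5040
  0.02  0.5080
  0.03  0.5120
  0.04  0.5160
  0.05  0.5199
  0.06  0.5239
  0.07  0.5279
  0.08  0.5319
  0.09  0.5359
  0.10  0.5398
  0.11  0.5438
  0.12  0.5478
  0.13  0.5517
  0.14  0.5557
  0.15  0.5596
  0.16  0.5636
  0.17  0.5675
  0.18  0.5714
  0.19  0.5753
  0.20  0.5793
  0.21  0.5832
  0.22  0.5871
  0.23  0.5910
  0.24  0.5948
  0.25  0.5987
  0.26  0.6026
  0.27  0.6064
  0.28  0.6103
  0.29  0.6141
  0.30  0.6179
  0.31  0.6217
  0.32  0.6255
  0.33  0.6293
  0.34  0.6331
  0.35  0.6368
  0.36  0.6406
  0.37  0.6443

σ√T = 0.55 × 0.8660 = 0.4763
d₁ = [ln(164/160) + (0.018 + 0.55²/2)·0.75] / 0.4763 = [0.0247 + 0.1269] / 0.4763 = 0.3183 ≈ 0.32
d₂ = d₁ − σ√T = 0.3183 − 0.4763 = -0.1580 ≈ -0.16
exp(−rT) = exp(−0.018·0.75) = 0.9866
N(d₁) = N(0.32) = 0.6255;  N(d₂) = N(-0.16) = 0.4364
C = 164·0.6255 − 160·0.9866·0.4364 = 102.5820 − 68.8884 = 33.6936

£33.69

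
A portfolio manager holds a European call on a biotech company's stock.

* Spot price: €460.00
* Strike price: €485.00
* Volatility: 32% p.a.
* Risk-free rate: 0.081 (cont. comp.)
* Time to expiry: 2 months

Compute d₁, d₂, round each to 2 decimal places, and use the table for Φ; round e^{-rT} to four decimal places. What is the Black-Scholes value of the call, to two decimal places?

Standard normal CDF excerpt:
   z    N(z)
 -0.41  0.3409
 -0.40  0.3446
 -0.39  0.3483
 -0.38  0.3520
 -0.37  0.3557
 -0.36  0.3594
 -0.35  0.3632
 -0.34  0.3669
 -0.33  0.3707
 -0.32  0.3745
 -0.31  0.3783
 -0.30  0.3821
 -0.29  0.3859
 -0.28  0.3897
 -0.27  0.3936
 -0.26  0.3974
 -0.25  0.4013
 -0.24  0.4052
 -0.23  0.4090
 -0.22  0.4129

σ√T = 0.32·√0.1667 = 0.1306
ln(S/K) + (r + σ²/2)T = ln(460/485) + (0.081 + 0.32²/2)·0.1667 = -0.0529 + 0.0220 = -0.0309
d₁ = -0.0309 / 0.1306 = -0.2364 which rounds to -0.24
d₂ = d₁ − σ√T = -0.2364 − 0.1306 = -0.3671 which rounds to -0.37
exp(−rT) = exp(−0.081·0.1667) = 0.9866
N(d₁) = N(-0.24) = 0.4052;  N(d₂) = N(-0.37) = 0.3557
C = 460·0.4052 − 485·0.9866·0.3557 = 186.3920 − 170.2028 = 16.1892

€16.19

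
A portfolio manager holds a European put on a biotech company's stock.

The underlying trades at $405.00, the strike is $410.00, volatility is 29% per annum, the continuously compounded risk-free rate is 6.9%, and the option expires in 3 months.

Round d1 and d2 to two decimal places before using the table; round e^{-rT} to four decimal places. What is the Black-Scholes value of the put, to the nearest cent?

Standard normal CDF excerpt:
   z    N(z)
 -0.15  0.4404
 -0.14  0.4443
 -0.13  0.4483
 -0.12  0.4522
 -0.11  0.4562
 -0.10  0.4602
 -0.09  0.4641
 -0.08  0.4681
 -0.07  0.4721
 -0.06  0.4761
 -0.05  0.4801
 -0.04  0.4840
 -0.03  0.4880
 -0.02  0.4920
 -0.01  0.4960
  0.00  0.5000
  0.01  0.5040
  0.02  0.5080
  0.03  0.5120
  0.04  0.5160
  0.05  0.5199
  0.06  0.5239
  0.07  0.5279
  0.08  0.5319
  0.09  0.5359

$23.18

T = 0.25;  σ√T = 0.1450
d₁ = [ln(405/410) + (0.069 + 0.29²/2)·0.25] / 0.1450 = [-0.0123 + 0.0278] / 0.1450 = 0.1068 ≈ 0.11
d₂ = d₁ − σ√T = 0.1068 − 0.1450 = -0.0382 ≈ -0.04
e^(−rT) = e^(−0.069·0.25) = 0.9829
N(−d₂) = N(0.04) = 0.5160;  N(−d₁) = N(-0.11) = 0.4562
P = 410·0.9829·0.5160 − 405·0.4562 = 207.9423 − 184.7610 = 23.1813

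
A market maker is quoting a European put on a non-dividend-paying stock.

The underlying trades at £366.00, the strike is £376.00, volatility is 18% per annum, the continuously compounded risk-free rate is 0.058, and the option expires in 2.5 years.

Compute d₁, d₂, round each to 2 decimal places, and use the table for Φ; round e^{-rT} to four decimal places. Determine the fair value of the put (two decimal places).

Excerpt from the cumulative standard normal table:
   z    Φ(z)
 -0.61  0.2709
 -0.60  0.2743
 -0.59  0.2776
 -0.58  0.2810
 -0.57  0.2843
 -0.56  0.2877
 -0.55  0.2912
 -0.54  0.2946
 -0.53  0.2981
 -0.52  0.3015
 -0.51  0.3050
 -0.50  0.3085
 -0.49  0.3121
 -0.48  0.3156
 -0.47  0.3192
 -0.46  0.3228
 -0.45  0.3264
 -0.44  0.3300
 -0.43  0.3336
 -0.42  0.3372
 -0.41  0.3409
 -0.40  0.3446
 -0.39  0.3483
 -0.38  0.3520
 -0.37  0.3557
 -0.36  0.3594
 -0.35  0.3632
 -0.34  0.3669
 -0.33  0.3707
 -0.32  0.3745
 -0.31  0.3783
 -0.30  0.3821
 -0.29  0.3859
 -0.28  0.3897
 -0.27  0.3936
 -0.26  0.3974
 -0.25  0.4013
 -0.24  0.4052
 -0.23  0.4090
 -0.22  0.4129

σ√T = 0.18 × 1.5811 = 0.2846
d₁ = [ln(366/376) + (0.058 + 0.18²/2)·2.5] / 0.2846 = [-0.0270 + 0.1855] / 0.2846 = 0.5571 ≈ 0.56
d₂ = d₁ − σ√T = 0.5571 − 0.2846 = 0.2725 ≈ 0.27
e^(−rT) = e^(−0.058·2.5) = 0.8650
N(−d₂) = N(-0.27) = 0.3936;  N(−d₁) = N(-0.56) = 0.2877
P = 376·0.8650·0.3936 − 366·0.2877 = 128.0145 − 105.2982 = 22.7163

£22.72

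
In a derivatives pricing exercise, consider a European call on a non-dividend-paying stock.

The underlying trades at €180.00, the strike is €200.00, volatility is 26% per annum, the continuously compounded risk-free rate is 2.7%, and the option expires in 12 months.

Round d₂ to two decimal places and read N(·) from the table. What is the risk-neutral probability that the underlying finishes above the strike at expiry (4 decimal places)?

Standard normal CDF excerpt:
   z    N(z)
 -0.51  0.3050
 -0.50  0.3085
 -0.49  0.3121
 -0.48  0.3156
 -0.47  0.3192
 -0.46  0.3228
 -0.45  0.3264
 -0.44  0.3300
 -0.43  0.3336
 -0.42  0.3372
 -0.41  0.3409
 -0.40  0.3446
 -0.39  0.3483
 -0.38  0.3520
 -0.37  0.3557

σ√T = 0.26·√1 = 0.2600
d₁ = [ln(180/200) + (0.027 + 0.26²/2)·1] / 0.2600 = [-0.1054 + 0.0608] / 0.2600 = -0.1714 ≈ -0.17
d₂ = d₁ − σ√T = -0.1714 − 0.2600 = -0.4314 ≈ -0.43
Pr(exercise) under Q = N(d₂) = 0.3336

0.3336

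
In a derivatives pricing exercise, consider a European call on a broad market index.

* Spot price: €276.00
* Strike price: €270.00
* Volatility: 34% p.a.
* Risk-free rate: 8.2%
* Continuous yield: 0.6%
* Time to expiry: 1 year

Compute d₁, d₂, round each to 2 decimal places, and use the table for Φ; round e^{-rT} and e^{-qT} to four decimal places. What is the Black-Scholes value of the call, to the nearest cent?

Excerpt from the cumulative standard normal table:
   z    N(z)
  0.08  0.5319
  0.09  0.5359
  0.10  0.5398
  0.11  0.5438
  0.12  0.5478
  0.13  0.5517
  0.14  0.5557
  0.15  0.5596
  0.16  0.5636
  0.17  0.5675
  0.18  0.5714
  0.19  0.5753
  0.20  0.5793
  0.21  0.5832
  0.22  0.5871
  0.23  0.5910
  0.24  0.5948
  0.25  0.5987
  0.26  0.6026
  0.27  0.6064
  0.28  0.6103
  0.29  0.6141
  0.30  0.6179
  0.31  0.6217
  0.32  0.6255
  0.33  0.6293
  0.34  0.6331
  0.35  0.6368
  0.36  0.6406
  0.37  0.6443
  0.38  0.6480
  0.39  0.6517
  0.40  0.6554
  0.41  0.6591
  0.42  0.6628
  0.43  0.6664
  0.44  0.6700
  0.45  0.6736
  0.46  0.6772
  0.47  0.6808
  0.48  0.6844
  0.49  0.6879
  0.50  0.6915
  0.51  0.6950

€49.52

σ√T = 0.34·√1 = 0.3400
ln(S/K) + (r − q + σ²/2)T = ln(276/270) + (0.082 − 0.006 + 0.34²/2)·1 = 0.0220 + 0.1338 = 0.1558
d₁ = 0.1558 / 0.3400 = 0.4582 ⇒ 0.46
d₂ = d₁ − σ√T = 0.4582 − 0.3400 = 0.1182 ⇒ 0.12
exp(−qT) = exp(−0.006·1) = 0.9940;  exp(−rT) = exp(−0.082·1) = 0.9213
N(d₁) = N(0.46) = 0.6772;  N(d₂) = N(0.12) = 0.5478
C = 276·0.9940·0.6772 − 270·0.9213·0.5478 = 185.7858 − 136.2658 = 49.5200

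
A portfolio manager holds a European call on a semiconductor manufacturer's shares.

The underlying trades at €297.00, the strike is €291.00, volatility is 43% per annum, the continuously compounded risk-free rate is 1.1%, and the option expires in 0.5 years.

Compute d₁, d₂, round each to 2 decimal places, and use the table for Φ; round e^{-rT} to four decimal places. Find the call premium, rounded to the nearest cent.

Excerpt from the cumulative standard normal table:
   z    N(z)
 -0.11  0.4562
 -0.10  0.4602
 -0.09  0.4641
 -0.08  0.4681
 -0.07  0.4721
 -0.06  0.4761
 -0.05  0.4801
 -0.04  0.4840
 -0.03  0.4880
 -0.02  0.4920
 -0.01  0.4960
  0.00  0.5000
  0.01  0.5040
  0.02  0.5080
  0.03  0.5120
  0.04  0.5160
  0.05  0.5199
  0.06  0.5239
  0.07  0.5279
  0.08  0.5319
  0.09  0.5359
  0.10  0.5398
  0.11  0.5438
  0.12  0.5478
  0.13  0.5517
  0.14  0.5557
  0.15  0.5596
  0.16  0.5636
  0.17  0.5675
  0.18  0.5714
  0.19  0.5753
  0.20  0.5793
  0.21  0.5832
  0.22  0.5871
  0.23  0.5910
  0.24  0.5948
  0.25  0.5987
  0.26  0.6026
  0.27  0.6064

€40.03

σ√T = 0.43·√0.5 = 0.3041
d₁ = [ln(297/291) + (0.011 + ½·0.43²)·0.5] / (σ√T) = (0.0204 + 0.0517) / 0.3041 = 0.2372 which rounds to 0.24
d₂ = 0.2372 − 0.3041 = -0.0668 which rounds to -0.07
exp(−rT) = exp(−0.011·0.5) = 0.9945
C = 297·N(0.24) − 291·0.9945·N(-0.07) = 297·0.5948 − 291·0.9945·0.4721 = 176.6556 − 136.6255 = 40.0301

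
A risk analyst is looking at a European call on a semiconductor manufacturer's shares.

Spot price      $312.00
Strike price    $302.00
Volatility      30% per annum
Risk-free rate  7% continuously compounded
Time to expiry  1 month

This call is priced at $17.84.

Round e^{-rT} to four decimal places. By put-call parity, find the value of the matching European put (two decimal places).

$6.09

exp(−rT) = exp(−0.07·0.08333) = 0.9942
Put-call parity: C − P = S − K·e^(−rT) = 312 − 302·0.9942 = 312 − 300.2484 = 11.7516
P = C − (C − P) = 17.84 − (11.7516) = 6.0884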